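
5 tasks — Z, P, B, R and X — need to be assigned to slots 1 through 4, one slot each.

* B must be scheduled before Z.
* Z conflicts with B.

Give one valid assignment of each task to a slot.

X in 1; B in 1; R in 1; P in 1; Z in 2

Checking: B(1) before Z(2); Z(2) != B(1).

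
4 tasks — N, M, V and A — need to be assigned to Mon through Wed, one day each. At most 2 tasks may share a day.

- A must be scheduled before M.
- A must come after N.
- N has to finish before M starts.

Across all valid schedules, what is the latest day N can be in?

Downstream work caps N at Mon.
N at Mon is achievable: V -> Mon, N -> Mon, A -> Tue, M -> Wed.

Mon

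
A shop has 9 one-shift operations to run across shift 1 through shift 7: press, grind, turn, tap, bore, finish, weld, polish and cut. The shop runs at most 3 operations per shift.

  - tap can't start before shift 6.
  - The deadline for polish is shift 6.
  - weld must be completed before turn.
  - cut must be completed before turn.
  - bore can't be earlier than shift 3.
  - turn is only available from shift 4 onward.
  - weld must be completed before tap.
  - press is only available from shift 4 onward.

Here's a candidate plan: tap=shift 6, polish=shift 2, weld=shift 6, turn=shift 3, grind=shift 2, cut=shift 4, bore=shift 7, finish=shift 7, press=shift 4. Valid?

weld must be completed before tap — violated.
The shop runs at most 3 operations per shift — holds.
bore can't be earlier than shift 3 — holds.
turn is only available from shift 4 onward — violated.
press is only available from shift 4 onward — holds.
weld must be completed before turn — violated.
cut must be completed before turn — violated.
tap can't start before shift 6 — holds.
The deadline for polish is shift 6 — holds.

Invalid. weld must be completed before turn.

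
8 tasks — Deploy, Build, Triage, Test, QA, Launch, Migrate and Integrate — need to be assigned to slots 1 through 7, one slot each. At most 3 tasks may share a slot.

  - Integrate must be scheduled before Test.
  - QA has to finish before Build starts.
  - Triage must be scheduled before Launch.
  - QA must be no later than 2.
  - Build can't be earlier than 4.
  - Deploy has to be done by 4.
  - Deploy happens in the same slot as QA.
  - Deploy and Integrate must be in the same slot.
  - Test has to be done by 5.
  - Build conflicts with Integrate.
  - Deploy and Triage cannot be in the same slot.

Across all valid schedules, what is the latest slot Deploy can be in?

2

Deploy's own window allows nothing later than 4; Deploy must be in the same slot as QA, which can't be after 2, so Deploy is at most 2.
Deploy at 2 is achievable: QA -> 2; Build -> 4; Migrate -> 1; Deploy -> 2; Triage -> 1; Test -> 3; Launch -> 3; Integrate -> 2.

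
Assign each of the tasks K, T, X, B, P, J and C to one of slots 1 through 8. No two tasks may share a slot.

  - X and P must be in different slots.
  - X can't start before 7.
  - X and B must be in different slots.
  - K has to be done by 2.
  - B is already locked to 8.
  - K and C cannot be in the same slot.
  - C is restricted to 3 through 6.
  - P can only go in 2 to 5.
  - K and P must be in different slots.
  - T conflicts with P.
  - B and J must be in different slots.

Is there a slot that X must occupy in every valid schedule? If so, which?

7

X's window is 7–8.
B is fixed at 8, and X can't share a slot with B.
So X must be 7.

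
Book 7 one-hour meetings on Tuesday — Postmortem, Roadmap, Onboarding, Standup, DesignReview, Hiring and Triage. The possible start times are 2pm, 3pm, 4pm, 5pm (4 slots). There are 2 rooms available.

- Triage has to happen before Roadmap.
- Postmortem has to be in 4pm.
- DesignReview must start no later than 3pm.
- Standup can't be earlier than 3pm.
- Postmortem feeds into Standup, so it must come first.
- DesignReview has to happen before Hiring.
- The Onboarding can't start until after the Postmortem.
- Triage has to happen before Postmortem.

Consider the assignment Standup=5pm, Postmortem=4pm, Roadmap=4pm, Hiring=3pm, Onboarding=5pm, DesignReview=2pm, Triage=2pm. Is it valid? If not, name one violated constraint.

The Onboarding can't start until after the Postmortem — holds.
DesignReview has to happen before Hiring — holds.
Postmortem has to be in 4pm — holds.
Postmortem feeds into Standup, so it must come first — holds.
There are 2 rooms available — holds.
Triage has to happen before Postmortem — holds.
DesignReview must start no later than 3pm — holds.
Triage has to happen before Roadmap — holds.
Standup can't be earlier than 3pm — holds.

Yes, all constraints hold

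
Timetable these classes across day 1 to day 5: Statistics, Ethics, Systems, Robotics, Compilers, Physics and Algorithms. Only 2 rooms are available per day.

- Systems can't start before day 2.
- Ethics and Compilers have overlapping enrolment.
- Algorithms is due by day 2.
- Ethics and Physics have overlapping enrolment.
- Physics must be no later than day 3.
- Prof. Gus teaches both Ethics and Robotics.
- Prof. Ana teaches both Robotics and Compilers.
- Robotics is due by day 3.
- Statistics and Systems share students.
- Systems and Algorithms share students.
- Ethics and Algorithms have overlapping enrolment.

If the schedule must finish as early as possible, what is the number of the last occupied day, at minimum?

With at most 2 per day and 7 classes, at least 4 days are needed.
Systems can't be placed before day 2, so the schedule must run through at least day 2.
4 works (last occupied day: day 4): for example Compilers=day 4, Ethics=day 3, Algorithms=day 1, Systems=day 2, Robotics=day 1, Physics=day 2, Statistics=day 3.

day 4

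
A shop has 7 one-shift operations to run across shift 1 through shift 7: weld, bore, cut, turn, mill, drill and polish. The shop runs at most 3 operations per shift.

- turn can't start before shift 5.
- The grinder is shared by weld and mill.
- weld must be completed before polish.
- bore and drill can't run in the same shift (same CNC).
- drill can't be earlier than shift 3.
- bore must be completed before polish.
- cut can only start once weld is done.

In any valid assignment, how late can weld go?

Downstream work caps weld at shift 6.
weld at shift 6 is achievable: turn -> shift 5; bore -> shift 1; drill -> shift 3; mill -> shift 1; weld -> shift 6; cut -> shift 7; polish -> shift 7.

shift 6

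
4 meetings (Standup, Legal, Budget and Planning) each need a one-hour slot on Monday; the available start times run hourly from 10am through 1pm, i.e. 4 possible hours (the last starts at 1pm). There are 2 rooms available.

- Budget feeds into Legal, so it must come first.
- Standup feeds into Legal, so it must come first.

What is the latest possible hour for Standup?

12pm

Downstream work caps Standup at 12pm.
Standup at 12pm is achievable: Budget=10am, Legal=1pm, Standup=12pm, Planning=10am.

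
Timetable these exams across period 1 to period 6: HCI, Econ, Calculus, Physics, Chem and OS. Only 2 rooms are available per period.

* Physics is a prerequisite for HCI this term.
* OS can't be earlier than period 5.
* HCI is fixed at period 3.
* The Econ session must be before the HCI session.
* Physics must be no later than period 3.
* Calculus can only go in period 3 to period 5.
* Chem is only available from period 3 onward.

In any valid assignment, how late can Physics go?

period 2

Physics's own window allows nothing later than period 3; downstream work caps Physics at period 2.
Physics at period 2 is achievable: Econ in period 1, OS in period 5, Chem in period 4, Physics in period 2, Calculus in period 3, HCI in period 3.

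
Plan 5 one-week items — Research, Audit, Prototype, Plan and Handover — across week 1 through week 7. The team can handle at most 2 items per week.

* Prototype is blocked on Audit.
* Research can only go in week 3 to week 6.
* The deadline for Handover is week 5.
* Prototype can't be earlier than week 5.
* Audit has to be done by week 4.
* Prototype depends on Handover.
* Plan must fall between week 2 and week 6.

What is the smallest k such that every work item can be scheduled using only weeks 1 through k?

5

The precedence chain requires at least 2 distinct weeks.
With at most 2 per week and 5 work items, at least 3 weeks are needed.
Prototype can't be placed before week 5, so the schedule must run through at least week 5.
5 works (last occupied week: week 5): for example Handover -> week 1; Prototype -> week 5; Research -> week 3; Plan -> week 2; Audit -> week 1.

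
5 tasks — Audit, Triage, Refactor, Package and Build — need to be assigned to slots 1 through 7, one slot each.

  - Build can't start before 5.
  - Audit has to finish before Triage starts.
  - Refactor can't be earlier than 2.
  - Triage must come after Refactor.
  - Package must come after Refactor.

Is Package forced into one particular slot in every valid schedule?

No

Package can be 3 (e.g. Build in 5, Refactor in 2, Package in 3, Triage in 3, Audit in 1) or 4 (e.g. Refactor -> 2; Audit -> 1; Triage -> 3; Package -> 4; Build -> 5).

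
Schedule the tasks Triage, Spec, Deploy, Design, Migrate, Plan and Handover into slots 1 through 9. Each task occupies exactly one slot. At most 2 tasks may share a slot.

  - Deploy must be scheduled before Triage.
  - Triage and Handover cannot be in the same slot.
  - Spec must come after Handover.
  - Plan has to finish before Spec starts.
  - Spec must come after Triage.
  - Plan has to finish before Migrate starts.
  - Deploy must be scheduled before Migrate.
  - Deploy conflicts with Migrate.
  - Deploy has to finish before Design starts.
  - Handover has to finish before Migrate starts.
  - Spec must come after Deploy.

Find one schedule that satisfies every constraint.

Handover -> 1, Spec -> 3, Plan -> 2, Deploy -> 1, Migrate -> 3, Design -> 4, Triage -> 2

Checking: Handover(1) before Spec(3); Handover(1) before Migrate(3); Deploy(1) before Spec(3); Plan(2) before Migrate(3); Deploy(1) before Triage(2); Deploy(1) before Design(4); Plan(2) before Spec(3); Deploy(1) before Migrate(3); Triage(2) before Spec(3); Triage(2) != Handover(1); Deploy(1) != Migrate(3); max 2 per slot (cap 2).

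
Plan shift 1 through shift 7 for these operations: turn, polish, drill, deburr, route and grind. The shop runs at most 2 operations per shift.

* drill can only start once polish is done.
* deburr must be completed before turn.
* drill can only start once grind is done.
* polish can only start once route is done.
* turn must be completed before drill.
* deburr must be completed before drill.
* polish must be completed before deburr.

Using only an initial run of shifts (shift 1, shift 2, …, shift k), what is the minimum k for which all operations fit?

5

The precedence chain requires at least 5 distinct shifts.
With at most 2 per shift and 6 operations, at least 3 shifts are needed.
5 works (last occupied shift: shift 5): for example turn in shift 4; polish in shift 2; route in shift 1; deburr in shift 3; drill in shift 5; grind in shift 1.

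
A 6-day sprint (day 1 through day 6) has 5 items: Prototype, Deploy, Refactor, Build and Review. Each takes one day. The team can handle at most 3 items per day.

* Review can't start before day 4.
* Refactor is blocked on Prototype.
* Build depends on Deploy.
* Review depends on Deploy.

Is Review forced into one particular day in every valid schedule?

No

Review can be day 4 (e.g. Prototype in day 1; Refactor in day 2; Deploy in day 1; Review in day 4; Build in day 2) or day 5 (e.g. Refactor in day 2; Prototype in day 1; Review in day 5; Build in day 2; Deploy in day 1).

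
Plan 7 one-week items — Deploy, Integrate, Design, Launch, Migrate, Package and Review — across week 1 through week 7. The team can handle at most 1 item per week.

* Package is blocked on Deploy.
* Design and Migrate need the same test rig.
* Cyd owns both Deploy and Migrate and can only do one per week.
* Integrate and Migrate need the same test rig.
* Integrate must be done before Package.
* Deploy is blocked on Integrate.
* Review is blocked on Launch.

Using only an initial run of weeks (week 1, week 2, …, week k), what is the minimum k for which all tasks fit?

7 weeks

The precedence chain requires at least 3 distinct weeks.
With at most 1 per week and 7 tasks, at least 7 weeks are needed.
7 works (last occupied week: week 7): for example Integrate=week 1, Review=week 5, Launch=week 4, Migrate=week 7, Deploy=week 2, Design=week 6, Package=week 3.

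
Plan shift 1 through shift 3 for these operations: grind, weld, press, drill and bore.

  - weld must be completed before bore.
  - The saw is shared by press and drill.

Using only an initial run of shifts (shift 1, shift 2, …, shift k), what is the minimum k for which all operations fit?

2

The precedence chain requires at least 2 distinct shifts.
2 works (last occupied shift: shift 2): for example drill=shift 2, weld=shift 1, press=shift 1, grind=shift 1, bore=shift 2.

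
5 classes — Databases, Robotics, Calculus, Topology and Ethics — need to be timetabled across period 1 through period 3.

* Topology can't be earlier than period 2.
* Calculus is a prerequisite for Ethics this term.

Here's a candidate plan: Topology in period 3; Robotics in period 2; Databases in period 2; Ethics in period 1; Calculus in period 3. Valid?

No — it violates: Calculus is a prerequisite for Ethics this term

Topology can't be earlier than period 2 — holds.
Calculus is a prerequisite for Ethics this term — violated.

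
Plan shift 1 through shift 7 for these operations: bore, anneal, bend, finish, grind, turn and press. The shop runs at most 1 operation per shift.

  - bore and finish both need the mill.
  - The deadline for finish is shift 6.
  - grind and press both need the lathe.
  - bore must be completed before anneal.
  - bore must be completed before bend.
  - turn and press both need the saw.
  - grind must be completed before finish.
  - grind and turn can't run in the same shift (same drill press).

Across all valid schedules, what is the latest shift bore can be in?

Downstream work caps bore at shift 6.
bore at shift 5 is achievable: bend in shift 7, press in shift 4, turn in shift 3, finish in shift 2, bore in shift 5, anneal in shift 6, grind in shift 1.
Nothing later works — the conflict and capacity constraints rule out every shift after shift 5.

shift 5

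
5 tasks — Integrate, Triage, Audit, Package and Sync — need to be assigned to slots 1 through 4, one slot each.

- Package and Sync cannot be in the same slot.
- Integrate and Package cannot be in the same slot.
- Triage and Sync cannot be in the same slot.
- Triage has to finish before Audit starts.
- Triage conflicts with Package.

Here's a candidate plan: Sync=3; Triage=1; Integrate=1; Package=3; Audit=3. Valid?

No — it violates: Package and Sync cannot be in the same slot

Triage and Sync cannot be in the same slot — holds.
Triage conflicts with Package — holds.
Triage has to finish before Audit starts — holds.
Integrate and Package cannot be in the same slot — holds.
Package and Sync cannot be in the same slot — violated.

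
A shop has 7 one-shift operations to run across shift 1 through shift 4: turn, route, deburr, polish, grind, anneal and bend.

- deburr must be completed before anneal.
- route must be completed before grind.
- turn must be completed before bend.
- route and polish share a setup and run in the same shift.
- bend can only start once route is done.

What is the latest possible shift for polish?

Polish must be in the same shift as route, which can't be after shift 3, so polish is at most shift 3.
polish at shift 3 is achievable: grind in shift 4, turn in shift 1, anneal in shift 2, polish in shift 3, deburr in shift 1, route in shift 3, bend in shift 4.

shift 3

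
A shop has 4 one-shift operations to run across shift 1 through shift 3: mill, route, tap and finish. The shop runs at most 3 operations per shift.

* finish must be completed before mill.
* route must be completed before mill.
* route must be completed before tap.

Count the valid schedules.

8

Splitting on mill: it can be shift 2 (2), shift 3 (6). Listing each branch's schedules as (route, tap, finish) by shift number:
mill=shift 2: (1,2,1) (1,3,1) — 2.
mill=shift 3: (1,2,1) (1,2,2) (1,3,1) (1,3,2) (2,3,1) (2,3,2) — 6.
Summing: 2 + 6 = 8.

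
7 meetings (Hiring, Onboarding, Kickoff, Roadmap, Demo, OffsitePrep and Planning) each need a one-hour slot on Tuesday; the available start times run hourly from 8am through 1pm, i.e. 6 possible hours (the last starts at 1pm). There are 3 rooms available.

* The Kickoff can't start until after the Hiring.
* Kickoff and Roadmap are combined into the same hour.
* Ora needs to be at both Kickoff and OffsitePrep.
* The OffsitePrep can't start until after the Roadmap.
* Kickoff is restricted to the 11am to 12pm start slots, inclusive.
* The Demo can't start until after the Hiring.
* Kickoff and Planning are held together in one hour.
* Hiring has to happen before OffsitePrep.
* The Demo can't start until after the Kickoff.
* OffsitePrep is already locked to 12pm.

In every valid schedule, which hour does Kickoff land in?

11am

Kickoff's window is 11am–12pm.
OffsitePrep is fixed at 12pm, and Kickoff can't share a hour with OffsitePrep.
So Kickoff must be 11am.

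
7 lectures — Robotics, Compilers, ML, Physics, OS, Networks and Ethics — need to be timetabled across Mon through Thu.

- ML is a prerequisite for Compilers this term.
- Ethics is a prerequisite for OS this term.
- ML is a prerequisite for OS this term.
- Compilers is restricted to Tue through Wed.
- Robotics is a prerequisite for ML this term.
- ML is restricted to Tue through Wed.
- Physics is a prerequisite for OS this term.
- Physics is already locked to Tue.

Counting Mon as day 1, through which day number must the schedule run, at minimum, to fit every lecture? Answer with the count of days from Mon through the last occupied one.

The precedence chain requires at least 3 distinct days.
3 works (last occupied day: Wed): for example Robotics -> Mon; Networks -> Mon; ML -> Tue; Ethics -> Mon; Compilers -> Wed; OS -> Wed; Physics -> Tue.

3 days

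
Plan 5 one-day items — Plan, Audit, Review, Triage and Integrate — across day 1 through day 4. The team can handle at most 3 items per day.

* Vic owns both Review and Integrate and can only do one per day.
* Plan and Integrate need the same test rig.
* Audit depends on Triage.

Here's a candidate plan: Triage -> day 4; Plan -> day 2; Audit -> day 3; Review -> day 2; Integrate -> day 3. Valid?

Invalid. Audit depends on Triage.

The team can handle at most 3 items per day — holds.
Audit depends on Triage — violated.
Plan and Integrate need the same test rig — holds.
Vic owns both Review and Integrate and can only do one per day — holds.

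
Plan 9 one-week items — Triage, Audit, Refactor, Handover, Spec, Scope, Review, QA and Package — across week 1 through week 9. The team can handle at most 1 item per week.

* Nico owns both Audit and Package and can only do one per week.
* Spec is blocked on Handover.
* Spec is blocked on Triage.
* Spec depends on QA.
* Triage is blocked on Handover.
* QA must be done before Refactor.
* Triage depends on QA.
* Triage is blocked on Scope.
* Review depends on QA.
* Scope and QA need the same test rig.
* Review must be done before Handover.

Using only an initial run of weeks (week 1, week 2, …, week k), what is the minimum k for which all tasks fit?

9 weeks

The precedence chain requires at least 5 distinct weeks.
With at most 1 per week and 9 tasks, at least 9 weeks are needed.
9 works (last occupied week: week 9): for example Package -> week 9; Scope -> week 4; Refactor -> week 7; Triage -> week 5; Audit -> week 8; Handover -> week 3; Spec -> week 6; Review -> week 2; QA -> week 1.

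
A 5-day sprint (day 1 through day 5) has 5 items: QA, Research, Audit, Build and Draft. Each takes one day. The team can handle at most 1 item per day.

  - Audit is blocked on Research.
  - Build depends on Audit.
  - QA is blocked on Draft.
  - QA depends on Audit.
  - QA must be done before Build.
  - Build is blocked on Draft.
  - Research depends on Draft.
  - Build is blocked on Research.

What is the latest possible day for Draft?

day 1

Downstream work caps Draft at day 1.
Draft at day 1 is achievable: Draft in day 1; Research in day 2; Audit in day 3; Build in day 5; QA in day 4.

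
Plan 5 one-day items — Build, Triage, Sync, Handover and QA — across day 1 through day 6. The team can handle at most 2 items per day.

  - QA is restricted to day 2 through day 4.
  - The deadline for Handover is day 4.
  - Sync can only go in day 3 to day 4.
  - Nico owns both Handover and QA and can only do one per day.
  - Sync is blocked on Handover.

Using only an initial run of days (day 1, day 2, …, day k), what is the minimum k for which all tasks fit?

3

The precedence chain requires at least 2 distinct days.
With at most 2 per day and 5 tasks, at least 3 days are needed.
Sync can't be placed before day 3, so the schedule must run through at least day 3.
3 works (last occupied day: day 3): for example Sync -> day 3; Build -> day 1; QA -> day 2; Triage -> day 2; Handover -> day 1.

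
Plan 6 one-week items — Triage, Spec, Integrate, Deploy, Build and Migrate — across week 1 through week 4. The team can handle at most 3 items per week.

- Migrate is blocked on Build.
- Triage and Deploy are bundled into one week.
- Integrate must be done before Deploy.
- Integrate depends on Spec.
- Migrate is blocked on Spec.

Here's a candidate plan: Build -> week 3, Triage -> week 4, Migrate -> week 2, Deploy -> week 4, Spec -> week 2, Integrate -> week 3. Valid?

Integrate depends on Spec — holds.
Migrate is blocked on Build — violated.
Triage and Deploy are bundled into one week — holds.
Integrate must be done before Deploy — holds.
Migrate is blocked on Spec — violated.
The team can handle at most 3 items per week — holds.

No — it violates: Migrate is blocked on Build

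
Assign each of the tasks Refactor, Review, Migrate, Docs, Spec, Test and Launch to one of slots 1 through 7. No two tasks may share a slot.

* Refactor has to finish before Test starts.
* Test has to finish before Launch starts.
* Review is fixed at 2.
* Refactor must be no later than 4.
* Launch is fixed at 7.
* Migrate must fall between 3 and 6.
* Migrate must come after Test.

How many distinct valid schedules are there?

20

Splitting on Refactor: it can be 1 (12), 3 (6), 4 (2). Listing each branch's schedules as (Review, Migrate, Docs, Spec, Test, Launch):
Refactor=1: (2,4,5,6,3,7) (2,4,6,5,3,7) (2,5,3,6,4,7) (2,5,4,6,3,7) (2,5,6,3,4,7) (2,5,6,4,3,7) (2,6,3,4,5,7) (2,6,3,5,4,7) (2,6,4,3,5,7) (2,6,4,5,3,7) (2,6,5,3,4,7) (2,6,5,4,3,7) — 12.
Refactor=3: (2,5,1,6,4,7) (2,5,6,1,4,7) (2,6,1,4,5,7) (2,6,1,5,4,7) (2,6,4,1,5,7) (2,6,5,1,4,7) — 6.
Refactor=4: (2,6,1,3,5,7) (2,6,3,1,5,7) — 2.
Summing: 12 + 6 + 2 = 20.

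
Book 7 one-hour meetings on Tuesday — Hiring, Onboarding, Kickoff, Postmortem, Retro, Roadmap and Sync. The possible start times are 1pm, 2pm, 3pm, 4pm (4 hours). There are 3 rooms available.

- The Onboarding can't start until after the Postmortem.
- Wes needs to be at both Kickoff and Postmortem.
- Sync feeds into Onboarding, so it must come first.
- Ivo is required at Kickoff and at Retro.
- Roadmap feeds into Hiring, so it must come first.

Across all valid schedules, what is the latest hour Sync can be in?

Downstream work caps Sync at 3pm.
Sync at 3pm is achievable: Postmortem=1pm; Roadmap=1pm; Onboarding=4pm; Hiring=2pm; Kickoff=2pm; Sync=3pm; Retro=1pm.

3pm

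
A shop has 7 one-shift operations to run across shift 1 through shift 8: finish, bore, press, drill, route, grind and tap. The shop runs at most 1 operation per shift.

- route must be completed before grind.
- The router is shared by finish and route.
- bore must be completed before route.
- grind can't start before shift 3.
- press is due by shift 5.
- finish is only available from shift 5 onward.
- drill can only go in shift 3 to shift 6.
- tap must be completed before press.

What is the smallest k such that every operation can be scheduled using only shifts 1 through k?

The precedence chain requires at least 3 distinct shifts.
With at most 1 per shift and 7 operations, at least 7 shifts are needed.
finish can't be placed before shift 5, so the schedule must run through at least shift 5.
7 works (last occupied shift: shift 7): for example route -> shift 6, drill -> shift 3, bore -> shift 4, tap -> shift 1, press -> shift 2, finish -> shift 5, grind -> shift 7.

7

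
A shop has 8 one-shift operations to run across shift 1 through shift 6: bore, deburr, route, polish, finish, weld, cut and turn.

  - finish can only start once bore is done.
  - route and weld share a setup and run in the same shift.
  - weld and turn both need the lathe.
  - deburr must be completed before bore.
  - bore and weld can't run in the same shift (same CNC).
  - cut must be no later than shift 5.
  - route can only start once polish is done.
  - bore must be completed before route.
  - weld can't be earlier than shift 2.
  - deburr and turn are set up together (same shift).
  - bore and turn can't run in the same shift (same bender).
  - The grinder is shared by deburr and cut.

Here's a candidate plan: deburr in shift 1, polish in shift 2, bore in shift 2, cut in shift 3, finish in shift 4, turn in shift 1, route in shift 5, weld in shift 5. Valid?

weld and turn both need the lathe — holds.
route and weld share a setup and run in the same shift — holds.
route can only start once polish is done — holds.
bore and turn can't run in the same shift (same bender) — holds.
cut must be no later than shift 5 — holds.
bore and weld can't run in the same shift (same CNC) — holds.
finish can only start once bore is done — holds.
The grinder is shared by deburr and cut — holds.
bore must be completed before route — holds.
deburr must be completed before bore — holds.
weld can't be earlier than shift 2 — holds.
deburr and turn are set up together (same shift) — holds.

Yes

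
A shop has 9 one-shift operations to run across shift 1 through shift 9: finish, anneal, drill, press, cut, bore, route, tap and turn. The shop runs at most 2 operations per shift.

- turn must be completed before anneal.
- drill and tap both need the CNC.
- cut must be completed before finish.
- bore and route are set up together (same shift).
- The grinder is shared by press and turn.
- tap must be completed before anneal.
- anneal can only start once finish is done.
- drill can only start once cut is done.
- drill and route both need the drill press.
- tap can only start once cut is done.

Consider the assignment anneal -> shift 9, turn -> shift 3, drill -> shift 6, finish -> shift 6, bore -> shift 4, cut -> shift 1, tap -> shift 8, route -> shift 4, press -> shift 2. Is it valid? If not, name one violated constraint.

turn must be completed before anneal — holds.
drill can only start once cut is done — holds.
The shop runs at most 2 operations per shift — holds.
cut must be completed before finish — holds.
drill and route both need the drill press — holds.
The grinder is shared by press and turn — holds.
tap must be completed before anneal — holds.
bore and route are set up together (same shift) — holds.
tap can only start once cut is done — holds.
drill and tap both need the CNC — holds.
anneal can only start once finish is done — holds.

Yes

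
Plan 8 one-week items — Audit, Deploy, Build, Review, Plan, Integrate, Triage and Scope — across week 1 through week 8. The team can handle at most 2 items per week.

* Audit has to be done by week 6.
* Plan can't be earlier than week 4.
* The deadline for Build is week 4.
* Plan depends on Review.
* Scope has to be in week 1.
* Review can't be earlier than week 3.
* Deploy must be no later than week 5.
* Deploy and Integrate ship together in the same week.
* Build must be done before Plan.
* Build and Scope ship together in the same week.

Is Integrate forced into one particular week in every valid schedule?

Integrate can be week 2 (e.g. Review in week 3, Scope in week 1, Audit in week 3, Deploy in week 2, Plan in week 4, Integrate in week 2, Triage in week 4, Build in week 1) or week 3 (e.g. Audit=week 2; Build=week 1; Triage=week 2; Review=week 4; Integrate=week 3; Scope=week 1; Plan=week 5; Deploy=week 3).

No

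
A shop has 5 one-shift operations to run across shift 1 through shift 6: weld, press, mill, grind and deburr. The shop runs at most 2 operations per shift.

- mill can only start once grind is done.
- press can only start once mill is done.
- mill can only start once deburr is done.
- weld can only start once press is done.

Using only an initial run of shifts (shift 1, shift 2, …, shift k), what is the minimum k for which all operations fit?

The precedence chain requires at least 4 distinct shifts.
With at most 2 per shift and 5 operations, at least 3 shifts are needed.
4 works (last occupied shift: shift 4): for example weld in shift 4, mill in shift 2, deburr in shift 1, grind in shift 1, press in shift 3.

4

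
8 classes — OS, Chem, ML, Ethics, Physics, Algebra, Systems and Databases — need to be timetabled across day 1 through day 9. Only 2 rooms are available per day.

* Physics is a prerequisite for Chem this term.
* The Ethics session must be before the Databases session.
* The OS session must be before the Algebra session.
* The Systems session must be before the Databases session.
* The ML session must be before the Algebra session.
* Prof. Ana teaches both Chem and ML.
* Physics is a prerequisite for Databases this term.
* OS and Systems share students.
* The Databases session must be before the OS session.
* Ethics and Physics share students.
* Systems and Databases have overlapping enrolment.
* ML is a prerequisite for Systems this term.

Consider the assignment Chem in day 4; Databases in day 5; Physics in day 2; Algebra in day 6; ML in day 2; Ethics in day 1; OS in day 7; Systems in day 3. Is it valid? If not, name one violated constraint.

No — it violates: The OS session must be before the Algebra session

The ML session must be before the Algebra session — holds.
Physics is a prerequisite for Databases this term — holds.
Only 2 rooms are available per day — holds.
Systems and Databases have overlapping enrolment — holds.
The Systems session must be before the Databases session — holds.
OS and Systems share students — holds.
Ethics and Physics share students — holds.
Prof. Ana teaches both Chem and ML — holds.
Physics is a prerequisite for Chem this term — holds.
The OS session must be before the Algebra session — violated.
The Ethics session must be before the Databases session — holds.
ML is a prerequisite for Systems this term — holds.
The Databases session must be before the OS session — holds.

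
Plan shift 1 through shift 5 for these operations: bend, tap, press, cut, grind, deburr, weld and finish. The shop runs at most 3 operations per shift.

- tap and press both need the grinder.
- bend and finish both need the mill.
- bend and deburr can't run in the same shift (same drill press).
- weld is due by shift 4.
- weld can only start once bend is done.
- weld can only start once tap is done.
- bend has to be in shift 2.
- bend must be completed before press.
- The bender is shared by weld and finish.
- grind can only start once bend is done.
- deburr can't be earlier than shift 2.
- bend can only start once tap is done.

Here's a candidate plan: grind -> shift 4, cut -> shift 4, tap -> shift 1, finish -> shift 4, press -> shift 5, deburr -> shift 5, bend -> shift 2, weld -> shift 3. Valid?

bend has to be in shift 2 — holds.
bend can only start once tap is done — holds.
grind can only start once bend is done — holds.
The bender is shared by weld and finish — holds.
The shop runs at most 3 operations per shift — holds.
bend and deburr can't run in the same shift (same drill press) — holds.
deburr can't be earlier than shift 2 — holds.
bend must be completed before press — holds.
weld can only start once tap is done — holds.
tap and press both need the grinder — holds.
bend and finish both need the mill — holds.
weld can only start once bend is done — holds.
weld is due by shift 4 — holds.

Yes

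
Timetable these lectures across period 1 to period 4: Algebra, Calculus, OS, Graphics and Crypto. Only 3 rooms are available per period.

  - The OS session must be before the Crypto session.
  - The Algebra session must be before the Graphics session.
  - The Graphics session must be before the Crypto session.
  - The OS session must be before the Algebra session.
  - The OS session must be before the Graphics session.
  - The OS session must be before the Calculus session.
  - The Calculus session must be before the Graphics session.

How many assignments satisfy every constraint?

1

Enumerating: Graphics in period 3; Crypto in period 4; Calculus in period 2; OS in period 1; Algebra in period 2.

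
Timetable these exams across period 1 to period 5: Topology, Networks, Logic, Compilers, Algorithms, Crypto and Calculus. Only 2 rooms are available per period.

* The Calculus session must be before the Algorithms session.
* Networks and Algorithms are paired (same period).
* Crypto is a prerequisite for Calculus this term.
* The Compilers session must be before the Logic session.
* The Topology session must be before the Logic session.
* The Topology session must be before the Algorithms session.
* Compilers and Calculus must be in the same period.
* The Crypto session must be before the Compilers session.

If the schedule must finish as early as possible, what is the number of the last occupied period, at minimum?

4

The precedence chain requires at least 3 distinct periods.
With at most 2 per period and 7 exams, at least 4 periods are needed.
4 works (last occupied period: period 4): for example Compilers -> period 2; Topology -> period 1; Networks -> period 4; Calculus -> period 2; Algorithms -> period 4; Logic -> period 3; Crypto -> period 1.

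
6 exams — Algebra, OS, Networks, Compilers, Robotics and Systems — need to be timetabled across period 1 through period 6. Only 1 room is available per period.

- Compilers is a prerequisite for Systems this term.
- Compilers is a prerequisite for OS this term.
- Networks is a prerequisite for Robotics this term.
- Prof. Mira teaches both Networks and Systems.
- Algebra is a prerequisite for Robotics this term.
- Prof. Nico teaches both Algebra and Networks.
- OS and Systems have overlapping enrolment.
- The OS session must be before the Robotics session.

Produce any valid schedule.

Algebra in period 3; Networks in period 4; OS in period 2; Compilers in period 1; Robotics in period 5; Systems in period 6

Checking: Compilers(period 1) before OS(period 2); Networks(period 4) before Robotics(period 5); OS(period 2) before Robotics(period 5); Algebra(period 3) before Robotics(period 5); Compilers(period 1) before Systems(period 6); OS(period 2) != Systems(period 6); Networks(period 4) != Systems(period 6); Algebra(period 3) != Networks(period 4); max 1 per period (cap 1).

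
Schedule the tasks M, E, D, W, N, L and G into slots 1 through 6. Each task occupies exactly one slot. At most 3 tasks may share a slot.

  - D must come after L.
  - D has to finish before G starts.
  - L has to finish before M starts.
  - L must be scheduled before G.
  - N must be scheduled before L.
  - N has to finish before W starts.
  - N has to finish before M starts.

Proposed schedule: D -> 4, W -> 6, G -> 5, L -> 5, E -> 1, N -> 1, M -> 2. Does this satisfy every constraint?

No. L has to finish before M starts is not satisfied.

L must be scheduled before G — violated.
N has to finish before W starts — holds.
D must come after L — violated.
N has to finish before M starts — holds.
At most 3 tasks may share a slot — holds.
D has to finish before G starts — holds.
N must be scheduled before L — holds.
L has to finish before M starts — violated.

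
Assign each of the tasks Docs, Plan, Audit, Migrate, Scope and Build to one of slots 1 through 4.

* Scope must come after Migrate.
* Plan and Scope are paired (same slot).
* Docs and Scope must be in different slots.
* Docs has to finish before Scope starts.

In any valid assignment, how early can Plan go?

Plan must be in the same slot as Scope, which can't be before 2, so Plan is at least 2.
Plan at 2 is achievable: Build in 1; Audit in 1; Plan in 2; Scope in 2; Docs in 1; Migrate in 1.

2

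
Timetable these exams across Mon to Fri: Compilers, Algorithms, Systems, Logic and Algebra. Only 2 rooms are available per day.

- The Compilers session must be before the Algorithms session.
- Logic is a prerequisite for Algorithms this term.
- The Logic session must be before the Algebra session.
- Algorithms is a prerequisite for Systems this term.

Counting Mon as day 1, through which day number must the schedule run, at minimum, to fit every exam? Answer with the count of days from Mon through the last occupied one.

3

The precedence chain requires at least 3 distinct days.
With at most 2 per day and 5 exams, at least 3 days are needed.
3 works (last occupied day: Wed): for example Algebra=Tue; Algorithms=Tue; Compilers=Mon; Systems=Wed; Logic=Mon.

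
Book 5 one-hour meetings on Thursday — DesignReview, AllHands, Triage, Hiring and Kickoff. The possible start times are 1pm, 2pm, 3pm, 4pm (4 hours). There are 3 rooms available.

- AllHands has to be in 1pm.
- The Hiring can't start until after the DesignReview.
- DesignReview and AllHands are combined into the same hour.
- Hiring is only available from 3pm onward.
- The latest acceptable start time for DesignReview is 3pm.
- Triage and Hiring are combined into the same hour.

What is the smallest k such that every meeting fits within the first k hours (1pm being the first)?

3 hours

The precedence chain requires at least 2 distinct hours.
With at most 3 per hour and 5 meetings, at least 2 hours are needed.
Hiring can't be placed before 3pm — that is hour 3 counting from 1pm — so the schedule must run through at least 3 hours.
3 works (last occupied hour: 3pm): for example AllHands -> 1pm, Hiring -> 3pm, Kickoff -> 1pm, DesignReview -> 1pm, Triage -> 3pm.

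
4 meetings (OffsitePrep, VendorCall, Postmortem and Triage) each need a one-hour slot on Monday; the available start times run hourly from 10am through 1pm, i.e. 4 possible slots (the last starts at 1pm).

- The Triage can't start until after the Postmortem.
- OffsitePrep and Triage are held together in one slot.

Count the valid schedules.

Splitting on OffsitePrep: it can be 11am (4), 12pm (8), 1pm (12). Listing each branch's schedules as (VendorCall, Postmortem, Triage):
OffsitePrep=11am: (10am,10am,11am) (11am,10am,11am) (12pm,10am,11am) (1pm,10am,11am) — 4.
OffsitePrep=12pm: (10am,10am,12pm) (10am,11am,12pm) (11am,10am,12pm) (11am,11am,12pm) (12pm,10am,12pm) (12pm,11am,12pm) (1pm,10am,12pm) (1pm,11am,12pm) — 8.
OffsitePrep=1pm: (10am,10am,1pm) (10am,11am,1pm) (10am,12pm,1pm) (11am,10am,1pm) (11am,11am,1pm) (11am,12pm,1pm) (12pm,10am,1pm) (12pm,11am,1pm) (12pm,12pm,1pm) (1pm,10am,1pm) (1pm,11am,1pm) (1pm,12pm,1pm) — 12.
Summing: 4 + 8 + 12 = 24.

24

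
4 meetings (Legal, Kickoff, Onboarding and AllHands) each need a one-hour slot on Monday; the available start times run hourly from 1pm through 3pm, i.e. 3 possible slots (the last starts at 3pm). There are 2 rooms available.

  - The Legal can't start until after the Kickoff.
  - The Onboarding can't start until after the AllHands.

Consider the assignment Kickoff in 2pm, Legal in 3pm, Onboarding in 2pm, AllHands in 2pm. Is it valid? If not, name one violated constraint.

No. There are 2 rooms available is not satisfied.

There are 2 rooms available — violated.
The Onboarding can't start until after the AllHands — violated.
The Legal can't start until after the Kickoff — holds.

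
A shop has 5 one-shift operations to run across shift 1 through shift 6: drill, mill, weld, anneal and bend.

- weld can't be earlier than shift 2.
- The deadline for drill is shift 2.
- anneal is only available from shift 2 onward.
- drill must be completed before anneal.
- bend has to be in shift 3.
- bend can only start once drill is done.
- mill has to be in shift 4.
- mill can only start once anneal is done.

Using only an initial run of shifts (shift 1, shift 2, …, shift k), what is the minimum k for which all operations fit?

The precedence chain requires at least 3 distinct shifts.
mill can't be placed before shift 4, so the schedule must run through at least shift 4.
4 works (last occupied shift: shift 4): for example weld -> shift 2, bend -> shift 3, drill -> shift 1, anneal -> shift 2, mill -> shift 4.

4 shifts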